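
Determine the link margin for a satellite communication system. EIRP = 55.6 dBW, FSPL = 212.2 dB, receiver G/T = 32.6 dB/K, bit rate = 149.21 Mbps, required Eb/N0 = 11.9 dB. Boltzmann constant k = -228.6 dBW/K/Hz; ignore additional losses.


C/N0 = EIRP - FSPL + G/T - k = 55.6 - 212.2 + 32.6 - (-228.6)
C/N0 = 104.6000 dB-Hz
R_b = 149.21 Mbps = 1.4921e+08 bps -> 10*log10(R_b) = 81.7380 dB-Hz
Eb/N0 = C/N0 - 10*log10(R_b) = 104.6000 - 81.7380 = 22.8620 dB
Margin = Eb/N0 - Eb/N0_req = 22.8620 - 11.9 = 10.9620 dB (link closes)

10.9620 dB


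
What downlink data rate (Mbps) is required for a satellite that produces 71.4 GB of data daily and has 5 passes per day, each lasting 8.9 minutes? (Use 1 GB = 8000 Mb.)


total contact time = 5 * 8.9 * 60 = 2670.0000 s
data = 71.4 GB = 571200.0000 Mb
rate = 571200.0000 / 2670.0000 = 213.9326 Mbps

213.9326 Mbps


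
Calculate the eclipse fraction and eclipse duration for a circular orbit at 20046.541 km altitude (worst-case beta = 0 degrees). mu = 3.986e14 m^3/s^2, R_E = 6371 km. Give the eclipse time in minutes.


r = 26417.5410 km
T = 712.1944 min
Eclipse fraction = arcsin(R_E/r)/pi = arcsin(6371.0000/26417.5410)/pi
= arcsin(0.2411655)/pi = 0.07752967
Eclipse duration = 0.07752967 * 712.1944 = 55.2162 min

55.2162 minutes


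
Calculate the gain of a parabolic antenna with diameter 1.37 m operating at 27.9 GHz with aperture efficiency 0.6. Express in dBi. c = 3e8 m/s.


lambda = c/f = 3e8 / 2.79e+10 = 0.01075269 m
G = eta*(pi*D/lambda)^2 = 0.6*(pi*1.37/0.01075269)^2
G = 96129.7974 (linear)
G = 10*log10(96129.7974) = 49.8286 dBi

49.8286 dBi


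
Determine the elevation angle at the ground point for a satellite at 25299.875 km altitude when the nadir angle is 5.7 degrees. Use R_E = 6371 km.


r = R_E + alt = 31670.8750 km
Law of sines in the satellite / Earth-center / ground-point triangle:
  sin(nadir)/R_E = sin(90 + el)/r  =>  cos(el) = (r/R_E)*sin(nadir)
cos(el) = (31670.8750 / 6371.0000) * sin(5.7 deg) = 0.4937284
el = arccos(0.4937284) = 60.4141 deg
(Earth-central angle = 90 - nadir - el = 23.8859 deg)

60.4141 degrees


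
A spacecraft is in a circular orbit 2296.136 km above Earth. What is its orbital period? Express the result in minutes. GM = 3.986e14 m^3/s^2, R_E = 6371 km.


r = 8667.1360 km = 8.667136e+06 m
T = 2*pi*sqrt(r^3/mu) = 2*pi*sqrt(6.5106873e+20 / 3.986e14)
T = 8030.1681 s = 133.8361 min

133.8361 minutes


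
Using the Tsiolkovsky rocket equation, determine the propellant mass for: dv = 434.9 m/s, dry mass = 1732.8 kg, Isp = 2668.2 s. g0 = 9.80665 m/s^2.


ve = Isp * g0 = 2668.2 * 9.80665 = 26166.103530 m/s
mass ratio = exp(dv/ve) = exp(434.9/26166.103530) = 1.01675963
m_prop = m_dry * (mr - 1) = 1732.8 * (1.01675963 - 1)
m_prop = 29.0411 kg

29.0411 kg


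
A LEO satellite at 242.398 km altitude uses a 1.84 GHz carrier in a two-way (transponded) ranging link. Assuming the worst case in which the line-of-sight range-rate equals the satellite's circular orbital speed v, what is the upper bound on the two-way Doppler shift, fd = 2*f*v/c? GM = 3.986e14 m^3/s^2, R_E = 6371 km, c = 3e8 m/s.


r = 6.613398e+06 m
v = sqrt(mu/r) = 7763.4778 m/s (worst-case radial velocity)
f = 1.84 GHz = 1.84e+09 Hz
fd = 2*f*v/c = 2*1.84e+09*7763.4778/3.0e+08
fd = 95231.9948 Hz

95231.9948 Hz


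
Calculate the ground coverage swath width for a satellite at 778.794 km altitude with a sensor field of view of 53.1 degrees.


FOV = 53.1 deg = 0.9267698 rad
swath = 2 * alt * tan(FOV/2) = 2 * 778.794 * tan(0.4633849)
swath = 2 * 778.794 * 0.4996717
swath = 778.2826 km

778.2826 km


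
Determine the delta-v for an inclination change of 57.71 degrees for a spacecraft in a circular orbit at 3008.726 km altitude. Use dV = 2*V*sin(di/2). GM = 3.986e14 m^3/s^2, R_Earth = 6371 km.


r = 9379.7260 km = 9.379726e+06 m
V = sqrt(mu/r) = 6518.8888 m/s
di = 57.71 deg = 1.0072 rad
dV = 2*V*sin(di/2) = 2*6518.8888*sin(0.5036148)
dV = 6291.9616 m/s = 6.2920 km/s

6.2920 km/s


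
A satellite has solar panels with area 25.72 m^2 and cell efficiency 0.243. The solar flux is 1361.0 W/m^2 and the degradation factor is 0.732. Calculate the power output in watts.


P = area * eta * S * degradation
P = 25.72 * 0.243 * 1361.0 * 0.732
P = 6226.5351 W

6226.5351 W


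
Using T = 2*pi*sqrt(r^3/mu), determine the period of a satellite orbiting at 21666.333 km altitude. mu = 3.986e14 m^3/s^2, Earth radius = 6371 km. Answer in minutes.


r = 28037.3330 km = 2.8037333e+07 m
T = 2*pi*sqrt(r^3/mu) = 2*pi*sqrt(2.2039924e+22 / 3.986e14)
T = 46721.4455 s = 778.6908 min

778.6908 minutes


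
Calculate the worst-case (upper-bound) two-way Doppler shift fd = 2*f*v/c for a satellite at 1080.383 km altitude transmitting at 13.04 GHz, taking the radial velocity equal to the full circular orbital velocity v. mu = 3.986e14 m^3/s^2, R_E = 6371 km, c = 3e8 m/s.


r = 7.451383e+06 m
v = sqrt(mu/r) = 7313.9200 m/s (worst-case radial velocity)
f = 13.04 GHz = 1.304e+10 Hz
fd = 2*f*v/c = 2*1.304e+10*7313.9200/3.0e+08
fd = 635823.4426 Hz

635823.4426 Hz


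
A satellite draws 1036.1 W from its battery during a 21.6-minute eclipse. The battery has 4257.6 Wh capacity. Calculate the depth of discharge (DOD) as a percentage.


E_used = P * t / 60 = 1036.1 * 21.6 / 60 = 372.9960 Wh
DOD = E_used / E_total * 100 = 372.9960 / 4257.6 * 100
DOD = 8.7607 %

8.7607 %


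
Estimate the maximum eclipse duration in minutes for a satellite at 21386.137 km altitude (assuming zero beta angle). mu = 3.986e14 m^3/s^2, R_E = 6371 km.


r = 27757.1370 km
T = 767.0470 min
Eclipse fraction = arcsin(R_E/r)/pi = arcsin(6371.0000/27757.1370)/pi
= arcsin(0.2295266)/pi = 0.07371778
Eclipse duration = 0.07371778 * 767.0470 = 56.5450 min

56.5450 minutes


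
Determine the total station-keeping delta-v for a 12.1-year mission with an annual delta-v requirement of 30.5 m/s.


dV = rate * years = 30.5 * 12.1
dV = 369.0500 m/s

369.0500 m/s


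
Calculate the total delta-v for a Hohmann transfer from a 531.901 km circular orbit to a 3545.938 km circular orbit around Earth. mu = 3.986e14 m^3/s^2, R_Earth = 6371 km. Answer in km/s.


r1 = 6902.9010 km = 6.902901e+06 m
r2 = 9916.9380 km = 9.916938e+06 m
dv1 = sqrt(mu/r1)*(sqrt(2*r2/(r1+r2)) - 1) = 652.8065 m/s
dv2 = sqrt(mu/r2)*(1 - sqrt(2*r1/(r1+r2))) = 596.0568 m/s
total dv = |dv1| + |dv2| = 652.8065 + 596.0568 = 1248.8633 m/s = 1.2489 km/s

1.2489 km/s


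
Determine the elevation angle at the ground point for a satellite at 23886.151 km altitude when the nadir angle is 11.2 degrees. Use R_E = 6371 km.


r = R_E + alt = 30257.1510 km
Law of sines in the satellite / Earth-center / ground-point triangle:
  sin(nadir)/R_E = sin(90 + el)/r  =>  cos(el) = (r/R_E)*sin(nadir)
cos(el) = (30257.1510 / 6371.0000) * sin(11.2 deg) = 0.9224577
el = arccos(0.9224577) = 22.7119 deg
(Earth-central angle = 90 - nadir - el = 56.0881 deg)

22.7119 degrees


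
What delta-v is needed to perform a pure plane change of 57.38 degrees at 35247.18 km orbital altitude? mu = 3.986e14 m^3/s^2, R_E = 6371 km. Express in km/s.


r = 41618.1800 km = 4.161818e+07 m
V = sqrt(mu/r) = 3094.7609 m/s
di = 57.38 deg = 1.0015 rad
dV = 2*V*sin(di/2) = 2*3094.7609*sin(0.500735)
dV = 2971.4062 m/s = 2.9714 km/s

2.9714 km/s


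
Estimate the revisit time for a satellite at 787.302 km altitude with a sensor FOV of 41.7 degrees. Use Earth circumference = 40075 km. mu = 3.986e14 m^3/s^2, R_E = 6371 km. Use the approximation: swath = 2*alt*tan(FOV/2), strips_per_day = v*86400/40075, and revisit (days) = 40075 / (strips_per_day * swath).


swath = 2*787.302*tan(0.3639011) = 599.7089 km
v = sqrt(mu/r) = 7462.1442 m/s = 7.4621 km/s
strips/day = v*86400/40075 = 7.4621*86400/40075 = 16.0881
coverage/day = strips * swath = 16.0881 * 599.7089 = 9648.1558 km
revisit = 40075 / 9648.1558 = 4.1536 days

4.1536 days


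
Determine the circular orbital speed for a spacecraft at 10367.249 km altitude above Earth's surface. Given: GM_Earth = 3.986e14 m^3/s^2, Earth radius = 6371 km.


r = R_E + alt = 6371.0 + 10367.249 = 16738.2490 km = 1.6738249e+07 m
v = sqrt(mu/r) = sqrt(3.986e14 / 1.6738249e+07) = 4879.9305 m/s = 4.8799 km/s

4.8799 km/s


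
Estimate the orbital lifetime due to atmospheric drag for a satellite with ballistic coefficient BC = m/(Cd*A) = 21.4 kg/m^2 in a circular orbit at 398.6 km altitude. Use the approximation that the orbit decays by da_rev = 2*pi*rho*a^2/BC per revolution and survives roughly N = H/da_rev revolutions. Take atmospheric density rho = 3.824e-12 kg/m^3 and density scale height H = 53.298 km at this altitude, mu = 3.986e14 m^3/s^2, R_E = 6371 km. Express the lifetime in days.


a = R_E + alt = 6769.6000 km = 6.7696e+06 m
da_rev = 2*pi*rho*a^2/BC = 2*pi*3.824e-12*(6.7696e+06)^2/21.4 = 51.452916 m per revolution
N = H/da_rev = 53298.0000 m / 51.452916 m = 1035.8597 revolutions
P = 2*pi*sqrt(a^3/mu) = 5543.1385 s
lifetime = N*P = 1035.8597 * 5543.1385 = 5.7419136e+06 s = 66.4573 days

66.4573 days


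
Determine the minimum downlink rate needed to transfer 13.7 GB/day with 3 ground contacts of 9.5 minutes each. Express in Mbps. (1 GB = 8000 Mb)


total contact time = 3 * 9.5 * 60 = 1710.0000 s
data = 13.7 GB = 109600.0000 Mb
rate = 109600.0000 / 1710.0000 = 64.0936 Mbps

64.0936 Mbps


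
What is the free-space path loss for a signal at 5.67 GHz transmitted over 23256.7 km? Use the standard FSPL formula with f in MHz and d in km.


f = 5.67 GHz = 5670.0000 MHz
d = 23256.7 km
FSPL = 32.44 + 20*log10(5670.0000) + 20*log10(23256.7)
FSPL = 32.44 + 75.0717 + 87.3310
FSPL = 194.8426 dB

194.8426 dB


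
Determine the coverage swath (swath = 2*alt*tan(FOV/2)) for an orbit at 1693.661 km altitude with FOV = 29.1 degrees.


FOV = 29.1 deg = 0.5078908 rad
swath = 2 * alt * tan(FOV/2) = 2 * 1693.661 * tan(0.2539454)
swath = 2 * 1693.661 * 0.2595488
swath = 879.1754 km

879.1754 km


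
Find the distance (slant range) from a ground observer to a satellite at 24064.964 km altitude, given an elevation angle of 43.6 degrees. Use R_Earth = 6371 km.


h = 24064.964 km, el = 43.6 deg
d = -R_E*sin(el) + sqrt((R_E*sin(el))^2 + 2*R_E*h + h^2)
d = -6371.0000*sin(0.7609636) + sqrt((6371.0000*0.6896195)^2 + 2*6371.0000*24064.964 + 24064.964^2)
d = 25690.6771 km

25690.6771 km


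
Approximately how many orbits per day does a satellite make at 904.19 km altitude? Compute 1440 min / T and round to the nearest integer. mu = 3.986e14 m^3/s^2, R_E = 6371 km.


r = 7.27519e+06 m
T = 2*pi*sqrt(r^3/mu) = 6175.5797 s = 102.9263 min
revs/day = 1440 / 102.9263 = 13.9906
Rounded: 14 revolutions per day

14 revolutions per day


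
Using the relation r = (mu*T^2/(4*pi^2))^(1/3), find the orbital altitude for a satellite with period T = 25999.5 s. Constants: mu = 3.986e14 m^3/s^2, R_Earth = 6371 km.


T = 25999.5 s
r = (mu*T^2/(4*pi^2))^(1/3) = (3.986e14 * 25999.5^2 / (4*pi^2))^(1/3)
r = 1.8968625e+07 m = 18968.6250 km
alt = r - R_E = 18968.6250 - 6371 = 12597.6250 km

12597.6250 km


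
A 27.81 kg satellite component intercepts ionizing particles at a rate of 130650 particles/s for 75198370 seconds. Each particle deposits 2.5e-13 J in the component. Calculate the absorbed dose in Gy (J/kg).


Total energy deposited = rate * time * E_per
  = 130650 * 75198370 * 2.5e-13 = 2.4562 J
Dose = E_total / mass = 2.4562 / 27.81
Dose = 0.08831955 Gy

0.0883 Gy


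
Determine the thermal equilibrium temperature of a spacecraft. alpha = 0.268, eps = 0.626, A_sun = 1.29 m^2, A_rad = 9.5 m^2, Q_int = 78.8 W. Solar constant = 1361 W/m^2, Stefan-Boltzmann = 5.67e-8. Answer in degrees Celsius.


Numerator = alpha*S*A_sun + Q_int = 0.268*1361*1.29 + 78.8 = 549.3249 W
Denominator = eps*sigma*A_rad = 0.626*5.67e-8*9.5 = 3.371949e-07 W/K^4
T^4 = 1.6291021e+09 K^4
T = 200.9033 K = -72.2467 C

-72.2467 degrees Celsius


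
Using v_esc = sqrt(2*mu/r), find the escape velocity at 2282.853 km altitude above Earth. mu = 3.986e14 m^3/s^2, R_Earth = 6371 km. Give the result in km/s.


r = 6371.0 + 2282.853 = 8653.8530 km = 8.653853e+06 m
v_esc = sqrt(2*mu/r) = sqrt(2*3.986e14 / 8.653853e+06)
v_esc = 9597.9590 m/s = 9.5980 km/s

9.5980 km/s


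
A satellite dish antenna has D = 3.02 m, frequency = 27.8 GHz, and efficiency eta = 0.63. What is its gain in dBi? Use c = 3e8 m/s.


lambda = c/f = 3e8 / 2.78e+10 = 0.01079137 m
G = eta*(pi*D/lambda)^2 = 0.63*(pi*3.02/0.01079137)^2
G = 486968.9415 (linear)
G = 10*log10(486968.9415) = 56.8750 dBi

56.8750 dBi


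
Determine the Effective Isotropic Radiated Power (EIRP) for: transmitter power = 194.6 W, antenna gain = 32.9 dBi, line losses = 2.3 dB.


Pt = 194.6 W = 22.8914 dBW
EIRP = Pt_dBW + Gt - losses = 22.8914 + 32.9 - 2.3 = 53.4914 dBW

53.4914 dBW


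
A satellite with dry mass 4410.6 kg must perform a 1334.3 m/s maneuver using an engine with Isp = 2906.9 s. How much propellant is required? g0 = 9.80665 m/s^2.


ve = Isp * g0 = 2906.9 * 9.80665 = 28506.950885 m/s
mass ratio = exp(dv/ve) = exp(1334.3/28506.950885) = 1.04791883
m_prop = m_dry * (mr - 1) = 4410.6 * (1.04791883 - 1)
m_prop = 211.3508 kg

211.3508 kg


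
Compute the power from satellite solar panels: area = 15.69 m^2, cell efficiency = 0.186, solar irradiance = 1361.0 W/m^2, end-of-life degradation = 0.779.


P = area * eta * S * degradation
P = 15.69 * 0.186 * 1361.0 * 0.779
P = 3094.0795 W

3094.0795 W


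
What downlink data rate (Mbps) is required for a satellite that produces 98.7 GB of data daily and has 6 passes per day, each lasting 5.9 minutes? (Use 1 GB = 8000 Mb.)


total contact time = 6 * 5.9 * 60 = 2124.0000 s
data = 98.7 GB = 789600.0000 Mb
rate = 789600.0000 / 2124.0000 = 371.7514 Mbps

371.7514 Mbps


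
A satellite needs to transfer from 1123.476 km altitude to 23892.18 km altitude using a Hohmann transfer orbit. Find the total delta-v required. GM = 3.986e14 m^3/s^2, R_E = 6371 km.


r1 = 7494.4760 km = 7.494476e+06 m
r2 = 30263.1800 km = 3.026318e+07 m
dv1 = sqrt(mu/r1)*(sqrt(2*r2/(r1+r2)) - 1) = 1940.6680 m/s
dv2 = sqrt(mu/r2)*(1 - sqrt(2*r1/(r1+r2))) = 1342.5813 m/s
total dv = |dv1| + |dv2| = 1940.6680 + 1342.5813 = 3283.2493 m/s = 3.2832 km/s

3.2832 km/s


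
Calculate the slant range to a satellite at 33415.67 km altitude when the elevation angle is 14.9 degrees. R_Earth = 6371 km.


h = 33415.67 km, el = 14.9 deg
d = -R_E*sin(el) + sqrt((R_E*sin(el))^2 + 2*R_E*h + h^2)
d = -6371.0000*sin(0.2600541) + sqrt((6371.0000*0.2571328)^2 + 2*6371.0000*33415.67 + 33415.67^2)
d = 37669.2254 km

37669.2254 km


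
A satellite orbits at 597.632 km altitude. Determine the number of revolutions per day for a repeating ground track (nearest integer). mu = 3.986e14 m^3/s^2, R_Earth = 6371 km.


r = 6.968632e+06 m
T = 2*pi*sqrt(r^3/mu) = 5789.3861 s = 96.4898 min
revs/day = 1440 / 96.4898 = 14.9239
Rounded: 15 revolutions per day

15 revolutions per day


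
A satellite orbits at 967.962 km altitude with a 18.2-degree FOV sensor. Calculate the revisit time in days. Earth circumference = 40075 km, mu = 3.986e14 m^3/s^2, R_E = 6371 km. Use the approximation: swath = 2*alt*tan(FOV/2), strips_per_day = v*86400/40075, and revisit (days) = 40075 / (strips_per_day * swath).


swath = 2*967.962*tan(0.158825) = 310.0848 km
v = sqrt(mu/r) = 7369.7258 m/s = 7.3697 km/s
strips/day = v*86400/40075 = 7.3697*86400/40075 = 15.8888
coverage/day = strips * swath = 15.8888 * 310.0848 = 4926.8801 km
revisit = 40075 / 4926.8801 = 8.1340 days

8.1340 days


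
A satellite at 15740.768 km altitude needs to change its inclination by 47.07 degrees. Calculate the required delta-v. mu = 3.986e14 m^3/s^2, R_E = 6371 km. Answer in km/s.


r = 22111.7680 km = 2.2111768e+07 m
V = sqrt(mu/r) = 4245.7744 m/s
di = 47.07 deg = 0.8215265 rad
dV = 2*V*sin(di/2) = 2*4245.7744*sin(0.4107632)
dV = 3390.7535 m/s = 3.3908 km/s

3.3908 km/s


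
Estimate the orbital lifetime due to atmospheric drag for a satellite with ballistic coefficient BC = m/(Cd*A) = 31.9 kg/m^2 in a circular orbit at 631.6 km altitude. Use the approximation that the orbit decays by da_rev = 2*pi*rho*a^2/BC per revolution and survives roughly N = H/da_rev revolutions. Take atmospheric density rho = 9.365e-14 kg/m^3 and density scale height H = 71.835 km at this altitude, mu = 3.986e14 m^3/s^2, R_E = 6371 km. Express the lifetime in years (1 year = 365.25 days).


a = R_E + alt = 7002.6000 km = 7.0026e+06 m
da_rev = 2*pi*rho*a^2/BC = 2*pi*9.365e-14*(7.0026e+06)^2/31.9 = 0.904514651 m per revolution
N = H/da_rev = 71835.0000 m / 0.904514651 m = 79418.2824 revolutions
P = 2*pi*sqrt(a^3/mu) = 5831.7675 s
lifetime = N*P = 79418.2824 * 5831.7675 = 4.6314896e+08 s = 5360.5203 days
years = 5360.5203 / 365.25 = 14.6763 years

14.6763 years


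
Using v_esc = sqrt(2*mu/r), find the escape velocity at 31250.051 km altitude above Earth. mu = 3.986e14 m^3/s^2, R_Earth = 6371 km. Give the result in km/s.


r = 6371.0 + 31250.051 = 37621.0510 km = 3.7621051e+07 m
v_esc = sqrt(2*mu/r) = sqrt(2*3.986e14 / 3.7621051e+07)
v_esc = 4603.2884 m/s = 4.6033 km/s

4.6033 km/s


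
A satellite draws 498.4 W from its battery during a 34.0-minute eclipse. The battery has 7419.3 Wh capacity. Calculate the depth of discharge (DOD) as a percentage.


E_used = P * t / 60 = 498.4 * 34.0 / 60 = 282.4267 Wh
DOD = E_used / E_total * 100 = 282.4267 / 7419.3 * 100
DOD = 3.8066 %

3.8066 %


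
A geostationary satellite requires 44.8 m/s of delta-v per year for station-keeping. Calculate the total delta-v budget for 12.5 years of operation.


dV = rate * years = 44.8 * 12.5
dV = 560.0000 m/s

560.0000 m/s


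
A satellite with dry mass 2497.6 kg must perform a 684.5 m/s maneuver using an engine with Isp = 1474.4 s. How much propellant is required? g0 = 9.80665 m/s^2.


ve = Isp * g0 = 1474.4 * 9.80665 = 14458.924760 m/s
mass ratio = exp(dv/ve) = exp(684.5/14458.924760) = 1.04847948
m_prop = m_dry * (mr - 1) = 2497.6 * (1.04847948 - 1)
m_prop = 121.0824 kg

121.0824 kg


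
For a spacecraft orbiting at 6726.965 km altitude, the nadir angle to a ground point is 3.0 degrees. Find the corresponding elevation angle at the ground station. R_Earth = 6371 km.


r = R_E + alt = 13097.9650 km
Law of sines in the satellite / Earth-center / ground-point triangle:
  sin(nadir)/R_E = sin(90 + el)/r  =>  cos(el) = (r/R_E)*sin(nadir)
cos(el) = (13097.9650 / 6371.0000) * sin(3.0 deg) = 0.1075961
el = arccos(0.1075961) = 83.8232 deg
(Earth-central angle = 90 - nadir - el = 3.1768 deg)

83.8232 degrees


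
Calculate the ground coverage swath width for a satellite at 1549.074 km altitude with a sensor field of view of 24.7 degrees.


FOV = 24.7 deg = 0.4310963 rad
swath = 2 * alt * tan(FOV/2) = 2 * 1549.074 * tan(0.2155482)
swath = 2 * 1549.074 * 0.2189496
swath = 678.3382 km

678.3382 km


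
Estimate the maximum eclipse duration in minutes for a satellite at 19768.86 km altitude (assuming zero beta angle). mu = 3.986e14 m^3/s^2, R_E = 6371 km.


r = 26139.8600 km
T = 700.9949 min
Eclipse fraction = arcsin(R_E/r)/pi = arcsin(6371.0000/26139.8600)/pi
= arcsin(0.2437274)/pi = 0.07837022
Eclipse duration = 0.07837022 * 700.9949 = 54.9371 min

54.9371 minutes


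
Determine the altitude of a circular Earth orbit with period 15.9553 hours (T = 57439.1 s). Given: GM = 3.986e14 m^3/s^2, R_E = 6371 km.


T = 57439.1 s
r = (mu*T^2/(4*pi^2))^(1/3) = (3.986e14 * 57439.1^2 / (4*pi^2))^(1/3)
r = 3.2175917e+07 m = 32175.9173 km
alt = r - R_E = 32175.9173 - 6371 = 25804.9173 km

25804.9173 km


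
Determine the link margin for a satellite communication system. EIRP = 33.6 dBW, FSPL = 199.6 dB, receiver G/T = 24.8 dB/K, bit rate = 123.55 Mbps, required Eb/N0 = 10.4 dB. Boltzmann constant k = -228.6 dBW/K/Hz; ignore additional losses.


C/N0 = EIRP - FSPL + G/T - k = 33.6 - 199.6 + 24.8 - (-228.6)
C/N0 = 87.4000 dB-Hz
R_b = 123.55 Mbps = 1.2355e+08 bps -> 10*log10(R_b) = 80.9184 dB-Hz
Eb/N0 = C/N0 - 10*log10(R_b) = 87.4000 - 80.9184 = 6.4816 dB
Margin = Eb/N0 - Eb/N0_req = 6.4816 - 10.4 = -3.9184 dB (negative margin: link does not close)

-3.9184 dB


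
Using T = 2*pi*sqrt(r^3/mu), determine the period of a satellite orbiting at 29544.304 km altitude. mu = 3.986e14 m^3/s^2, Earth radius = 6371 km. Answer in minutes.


r = 35915.3040 km = 3.5915304e+07 m
T = 2*pi*sqrt(r^3/mu) = 2*pi*sqrt(4.6327476e+22 / 3.986e14)
T = 67737.7148 s = 1128.9619 min

1128.9619 minutes


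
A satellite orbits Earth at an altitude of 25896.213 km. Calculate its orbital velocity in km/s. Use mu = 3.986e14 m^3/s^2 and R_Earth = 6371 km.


r = R_E + alt = 6371.0 + 25896.213 = 32267.2130 km = 3.2267213e+07 m
v = sqrt(mu/r) = sqrt(3.986e14 / 3.2267213e+07) = 3514.6972 m/s = 3.5147 km/s

3.5147 km/s


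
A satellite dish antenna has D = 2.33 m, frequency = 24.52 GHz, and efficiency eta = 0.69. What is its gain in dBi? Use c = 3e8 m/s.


lambda = c/f = 3e8 / 2.452e+10 = 0.01223491 m
G = eta*(pi*D/lambda)^2 = 0.69*(pi*2.33/0.01223491)^2
G = 246978.4726 (linear)
G = 10*log10(246978.4726) = 53.9266 dBi

53.9266 dBi


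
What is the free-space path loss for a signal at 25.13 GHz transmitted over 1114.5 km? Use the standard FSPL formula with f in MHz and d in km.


f = 25.13 GHz = 25130.0000 MHz
d = 1114.5 km
FSPL = 32.44 + 20*log10(25130.0000) + 20*log10(1114.5)
FSPL = 32.44 + 88.0038 + 60.9416
FSPL = 181.3855 dB

181.3855 dB


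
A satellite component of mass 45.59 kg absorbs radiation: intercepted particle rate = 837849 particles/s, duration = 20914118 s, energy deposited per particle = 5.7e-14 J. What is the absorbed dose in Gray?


Total energy deposited = rate * time * E_per
  = 837849 * 20914118 * 5.7e-14 = 0.9988038 J
Dose = E_total / mass = 0.9988038 / 45.59
Dose = 0.0219084 Gy

0.0219 Gy


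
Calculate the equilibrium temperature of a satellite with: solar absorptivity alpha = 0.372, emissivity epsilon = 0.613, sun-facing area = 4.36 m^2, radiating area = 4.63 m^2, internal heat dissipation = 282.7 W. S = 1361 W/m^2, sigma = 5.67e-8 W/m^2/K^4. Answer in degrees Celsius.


Numerator = alpha*S*A_sun + Q_int = 0.372*1361*4.36 + 282.7 = 2490.1331 W
Denominator = eps*sigma*A_rad = 0.613*5.67e-8*4.63 = 1.6092537e-07 W/K^4
T^4 = 1.5473838e+10 K^4
T = 352.6952 K = 79.5452 C

79.5452 degrees Celsius


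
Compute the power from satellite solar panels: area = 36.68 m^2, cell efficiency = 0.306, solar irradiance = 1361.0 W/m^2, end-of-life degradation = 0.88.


P = area * eta * S * degradation
P = 36.68 * 0.306 * 1361.0 * 0.88
P = 13442.8561 W

13442.8561 W


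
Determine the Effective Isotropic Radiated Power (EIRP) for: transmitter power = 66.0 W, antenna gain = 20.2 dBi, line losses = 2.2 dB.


Pt = 66.0 W = 18.1954 dBW
EIRP = Pt_dBW + Gt - losses = 18.1954 + 20.2 - 2.2 = 36.1954 dBW

36.1954 dBW


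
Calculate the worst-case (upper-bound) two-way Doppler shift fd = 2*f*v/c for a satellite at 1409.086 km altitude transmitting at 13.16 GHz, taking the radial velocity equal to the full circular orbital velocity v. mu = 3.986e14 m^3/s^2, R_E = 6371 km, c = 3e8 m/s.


r = 7.780086e+06 m
v = sqrt(mu/r) = 7157.7487 m/s (worst-case radial velocity)
f = 13.16 GHz = 1.316e+10 Hz
fd = 2*f*v/c = 2*1.316e+10*7157.7487/3.0e+08
fd = 627973.1549 Hz

627973.1549 Hz


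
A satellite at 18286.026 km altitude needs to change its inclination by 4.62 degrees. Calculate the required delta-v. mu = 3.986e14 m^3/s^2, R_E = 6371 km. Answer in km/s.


r = 24657.0260 km = 2.4657026e+07 m
V = sqrt(mu/r) = 4020.6688 m/s
di = 4.62 deg = 0.08063421 rad
dV = 2*V*sin(di/2) = 2*4020.6688*sin(0.04031711)
dV = 324.1156 m/s = 0.3241156 km/s

0.3241 km/s


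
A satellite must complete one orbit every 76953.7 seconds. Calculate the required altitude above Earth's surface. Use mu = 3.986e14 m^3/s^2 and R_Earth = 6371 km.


T = 76953.7 s
r = (mu*T^2/(4*pi^2))^(1/3) = (3.986e14 * 76953.7^2 / (4*pi^2))^(1/3)
r = 3.910319e+07 m = 39103.1902 km
alt = r - R_E = 39103.1902 - 6371 = 32732.1902 km

32732.1902 km


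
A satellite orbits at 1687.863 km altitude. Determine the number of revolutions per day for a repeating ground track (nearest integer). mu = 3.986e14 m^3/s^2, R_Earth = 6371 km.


r = 8.058863e+06 m
T = 2*pi*sqrt(r^3/mu) = 7199.8240 s = 119.9971 min
revs/day = 1440 / 119.9971 = 12.0003
Rounded: 12 revolutions per day

12 revolutions per day


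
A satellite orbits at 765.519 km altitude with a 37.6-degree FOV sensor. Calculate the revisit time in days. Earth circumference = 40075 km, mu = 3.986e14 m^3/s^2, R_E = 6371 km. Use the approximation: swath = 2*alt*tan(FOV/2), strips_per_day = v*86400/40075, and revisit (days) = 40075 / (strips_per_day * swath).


swath = 2*765.519*tan(0.3281219) = 521.2078 km
v = sqrt(mu/r) = 7473.5240 m/s = 7.4735 km/s
strips/day = v*86400/40075 = 7.4735*86400/40075 = 16.1126
coverage/day = strips * swath = 16.1126 * 521.2078 = 8398.0140 km
revisit = 40075 / 8398.0140 = 4.7720 days

4.7720 days


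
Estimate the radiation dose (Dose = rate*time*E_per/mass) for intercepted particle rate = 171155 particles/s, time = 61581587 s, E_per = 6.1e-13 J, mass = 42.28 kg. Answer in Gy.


Total energy deposited = rate * time * E_per
  = 171155 * 61581587 * 6.1e-13 = 6.4294 J
Dose = E_total / mass = 6.4294 / 42.28
Dose = 0.1520671 Gy

0.1521 Gy


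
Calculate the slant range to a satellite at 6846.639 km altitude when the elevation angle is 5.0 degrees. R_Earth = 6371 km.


h = 6846.639 km, el = 5.0 deg
d = -R_E*sin(el) + sqrt((R_E*sin(el))^2 + 2*R_E*h + h^2)
d = -6371.0000*sin(0.08726646) + sqrt((6371.0000*0.08715574)^2 + 2*6371.0000*6846.639 + 6846.639^2)
d = 11038.8958 km

11038.8958 km


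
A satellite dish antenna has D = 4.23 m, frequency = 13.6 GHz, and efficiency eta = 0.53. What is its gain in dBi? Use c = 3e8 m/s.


lambda = c/f = 3e8 / 1.36e+10 = 0.02205882 m
G = eta*(pi*D/lambda)^2 = 0.53*(pi*4.23/0.02205882)^2
G = 192349.7637 (linear)
G = 10*log10(192349.7637) = 52.8409 dBi

52.8409 dBi


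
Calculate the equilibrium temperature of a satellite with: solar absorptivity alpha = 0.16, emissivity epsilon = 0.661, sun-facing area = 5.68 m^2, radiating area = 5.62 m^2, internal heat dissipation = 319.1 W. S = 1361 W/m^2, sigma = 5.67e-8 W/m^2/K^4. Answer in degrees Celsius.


Numerator = alpha*S*A_sun + Q_int = 0.16*1361*5.68 + 319.1 = 1555.9768 W
Denominator = eps*sigma*A_rad = 0.661*5.67e-8*5.62 = 2.1063029e-07 W/K^4
T^4 = 7.3872413e+09 K^4
T = 293.1707 K = 20.0207 C

20.0207 degrees Celsius


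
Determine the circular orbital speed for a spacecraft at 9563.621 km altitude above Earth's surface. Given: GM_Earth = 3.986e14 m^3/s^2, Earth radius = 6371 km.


r = R_E + alt = 6371.0 + 9563.621 = 15934.6210 km = 1.5934621e+07 m
v = sqrt(mu/r) = sqrt(3.986e14 / 1.5934621e+07) = 5001.4713 m/s = 5.0015 km/s

5.0015 km/s


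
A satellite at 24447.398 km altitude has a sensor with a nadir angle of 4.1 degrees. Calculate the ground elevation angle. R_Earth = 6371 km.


r = R_E + alt = 30818.3980 km
Law of sines in the satellite / Earth-center / ground-point triangle:
  sin(nadir)/R_E = sin(90 + el)/r  =>  cos(el) = (r/R_E)*sin(nadir)
cos(el) = (30818.3980 / 6371.0000) * sin(4.1 deg) = 0.3458541
el = arccos(0.3458541) = 69.7661 deg
(Earth-central angle = 90 - nadir - el = 16.1339 deg)

69.7661 degrees


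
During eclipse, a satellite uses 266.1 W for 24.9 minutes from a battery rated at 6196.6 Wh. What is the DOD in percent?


E_used = P * t / 60 = 266.1 * 24.9 / 60 = 110.4315 Wh
DOD = E_used / E_total * 100 = 110.4315 / 6196.6 * 100
DOD = 1.7821 %

1.7821 %


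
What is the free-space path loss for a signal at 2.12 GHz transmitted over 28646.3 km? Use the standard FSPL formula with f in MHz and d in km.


f = 2.12 GHz = 2120.0000 MHz
d = 28646.3 km
FSPL = 32.44 + 20*log10(2120.0000) + 20*log10(28646.3)
FSPL = 32.44 + 66.5267 + 89.1414
FSPL = 188.1081 dB

188.1081 dB


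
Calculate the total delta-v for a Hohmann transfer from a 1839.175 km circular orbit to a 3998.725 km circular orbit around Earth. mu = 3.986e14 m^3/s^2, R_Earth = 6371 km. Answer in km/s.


r1 = 8210.1750 km = 8.210175e+06 m
r2 = 10369.7250 km = 1.0369725e+07 m
dv1 = sqrt(mu/r1)*(sqrt(2*r2/(r1+r2)) - 1) = 393.8037 m/s
dv2 = sqrt(mu/r2)*(1 - sqrt(2*r1/(r1+r2))) = 371.4352 m/s
total dv = |dv1| + |dv2| = 393.8037 + 371.4352 = 765.2389 m/s = 0.7652389 km/s

0.7652 km/s


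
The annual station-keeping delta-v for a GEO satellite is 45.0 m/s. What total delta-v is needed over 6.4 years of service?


dV = rate * years = 45.0 * 6.4
dV = 288.0000 m/s

288.0000 m/s


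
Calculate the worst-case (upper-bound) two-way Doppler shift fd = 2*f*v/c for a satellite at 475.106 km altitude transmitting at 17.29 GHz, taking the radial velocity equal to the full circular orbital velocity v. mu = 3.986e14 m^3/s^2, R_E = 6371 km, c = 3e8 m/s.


r = 6.846106e+06 m
v = sqrt(mu/r) = 7630.3918 m/s (worst-case radial velocity)
f = 17.29 GHz = 1.729e+10 Hz
fd = 2*f*v/c = 2*1.729e+10*7630.3918/3.0e+08
fd = 879529.8266 Hz

879529.8266 Hz


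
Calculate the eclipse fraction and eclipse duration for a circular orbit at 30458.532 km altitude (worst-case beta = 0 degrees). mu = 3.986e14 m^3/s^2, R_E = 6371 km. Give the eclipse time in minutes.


r = 36829.5320 km
T = 1172.3419 min
Eclipse fraction = arcsin(R_E/r)/pi = arcsin(6371.0000/36829.5320)/pi
= arcsin(0.1729862)/pi = 0.0553416
Eclipse duration = 0.0553416 * 1172.3419 = 64.8793 min

64.8793 minutes


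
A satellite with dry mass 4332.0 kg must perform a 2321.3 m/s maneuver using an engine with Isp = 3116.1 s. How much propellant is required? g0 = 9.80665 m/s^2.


ve = Isp * g0 = 3116.1 * 9.80665 = 30558.502065 m/s
mass ratio = exp(dv/ve) = exp(2321.3/30558.502065) = 1.07892211
m_prop = m_dry * (mr - 1) = 4332.0 * (1.07892211 - 1)
m_prop = 341.8906 kg

341.8906 kg


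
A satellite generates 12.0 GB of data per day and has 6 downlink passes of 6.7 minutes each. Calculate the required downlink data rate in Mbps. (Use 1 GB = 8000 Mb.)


total contact time = 6 * 6.7 * 60 = 2412.0000 s
data = 12.0 GB = 96000.0000 Mb
rate = 96000.0000 / 2412.0000 = 39.8010 Mbps

39.8010 Mbps


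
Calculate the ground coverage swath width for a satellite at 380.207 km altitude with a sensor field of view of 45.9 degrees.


FOV = 45.9 deg = 0.8011061 rad
swath = 2 * alt * tan(FOV/2) = 2 * 380.207 * tan(0.4005531)
swath = 2 * 380.207 * 0.4234453
swath = 321.9937 km

321.9937 km


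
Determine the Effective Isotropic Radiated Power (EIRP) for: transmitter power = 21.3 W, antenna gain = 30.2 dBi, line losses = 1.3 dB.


Pt = 21.3 W = 13.2838 dBW
EIRP = Pt_dBW + Gt - losses = 13.2838 + 30.2 - 1.3 = 42.1838 dBW

42.1838 dBW


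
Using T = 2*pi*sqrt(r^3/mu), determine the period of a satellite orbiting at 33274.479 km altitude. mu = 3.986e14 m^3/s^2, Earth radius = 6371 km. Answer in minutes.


r = 39645.4790 km = 3.9645479e+07 m
T = 2*pi*sqrt(r^3/mu) = 2*pi*sqrt(6.2313337e+22 / 3.986e14)
T = 78560.0453 s = 1309.3341 min

1309.3341 minutes


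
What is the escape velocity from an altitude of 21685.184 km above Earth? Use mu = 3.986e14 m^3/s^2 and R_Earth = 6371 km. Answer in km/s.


r = 6371.0 + 21685.184 = 28056.1840 km = 2.8056184e+07 m
v_esc = sqrt(2*mu/r) = sqrt(2*3.986e14 / 2.8056184e+07)
v_esc = 5330.5171 m/s = 5.3305 km/s

5.3305 km/s


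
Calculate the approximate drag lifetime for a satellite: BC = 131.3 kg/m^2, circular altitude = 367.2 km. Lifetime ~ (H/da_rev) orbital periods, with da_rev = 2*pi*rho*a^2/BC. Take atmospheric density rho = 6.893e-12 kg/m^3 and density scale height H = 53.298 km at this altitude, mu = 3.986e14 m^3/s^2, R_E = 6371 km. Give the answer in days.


a = R_E + alt = 6738.2000 km = 6.7382e+06 m
da_rev = 2*pi*rho*a^2/BC = 2*pi*6.893e-12*(6.7382e+06)^2/131.3 = 14.976531 m per revolution
N = H/da_rev = 53298.0000 m / 14.976531 m = 3558.7682 revolutions
P = 2*pi*sqrt(a^3/mu) = 5504.6165 s
lifetime = N*P = 3558.7682 * 5504.6165 = 1.9589654e+07 s = 226.7321 days

226.7321 days


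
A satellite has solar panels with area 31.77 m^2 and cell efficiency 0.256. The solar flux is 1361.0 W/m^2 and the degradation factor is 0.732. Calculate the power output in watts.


P = area * eta * S * degradation
P = 31.77 * 0.256 * 1361.0 * 0.732
P = 8102.6371 W

8102.6371 W


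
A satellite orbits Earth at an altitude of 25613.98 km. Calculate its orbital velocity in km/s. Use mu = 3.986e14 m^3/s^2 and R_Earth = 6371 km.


r = R_E + alt = 6371.0 + 25613.98 = 31984.9800 km = 3.198498e+07 m
v = sqrt(mu/r) = sqrt(3.986e14 / 3.198498e+07) = 3530.1699 m/s = 3.5302 km/s

3.5302 km/s


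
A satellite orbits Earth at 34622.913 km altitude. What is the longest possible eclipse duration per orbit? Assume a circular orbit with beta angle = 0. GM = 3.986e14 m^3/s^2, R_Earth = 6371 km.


r = 40993.9130 km
T = 1376.6991 min
Eclipse fraction = arcsin(R_E/r)/pi = arcsin(6371.0000/40993.9130)/pi
= arcsin(0.1554133)/pi = 0.04967093
Eclipse duration = 0.04967093 * 1376.6991 = 68.3819 min

68.3819 minutes


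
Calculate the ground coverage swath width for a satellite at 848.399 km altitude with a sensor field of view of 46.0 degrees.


FOV = 46.0 deg = 0.8028515 rad
swath = 2 * alt * tan(FOV/2) = 2 * 848.399 * tan(0.4014257)
swath = 2 * 848.399 * 0.4244748
swath = 720.2480 km

720.2480 km


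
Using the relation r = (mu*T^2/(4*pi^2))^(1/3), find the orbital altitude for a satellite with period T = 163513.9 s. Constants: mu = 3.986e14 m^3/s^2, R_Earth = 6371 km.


T = 163513.9 s
r = (mu*T^2/(4*pi^2))^(1/3) = (3.986e14 * 163513.9^2 / (4*pi^2))^(1/3)
r = 6.4629228e+07 m = 64629.2283 km
alt = r - R_E = 64629.2283 - 6371 = 58258.2283 km

58258.2283 km


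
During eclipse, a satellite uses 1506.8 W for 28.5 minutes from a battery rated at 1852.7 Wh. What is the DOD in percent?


E_used = P * t / 60 = 1506.8 * 28.5 / 60 = 715.7300 Wh
DOD = E_used / E_total * 100 = 715.7300 / 1852.7 * 100
DOD = 38.6317 %

38.6317 %


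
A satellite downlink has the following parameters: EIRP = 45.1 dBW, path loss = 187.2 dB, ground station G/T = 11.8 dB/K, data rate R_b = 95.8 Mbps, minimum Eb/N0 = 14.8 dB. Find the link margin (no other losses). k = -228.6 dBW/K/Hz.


C/N0 = EIRP - FSPL + G/T - k = 45.1 - 187.2 + 11.8 - (-228.6)
C/N0 = 98.3000 dB-Hz
R_b = 95.8 Mbps = 9.58e+07 bps -> 10*log10(R_b) = 79.8137 dB-Hz
Eb/N0 = C/N0 - 10*log10(R_b) = 98.3000 - 79.8137 = 18.4863 dB
Margin = Eb/N0 - Eb/N0_req = 18.4863 - 14.8 = 3.6863 dB (link closes)

3.6863 dB


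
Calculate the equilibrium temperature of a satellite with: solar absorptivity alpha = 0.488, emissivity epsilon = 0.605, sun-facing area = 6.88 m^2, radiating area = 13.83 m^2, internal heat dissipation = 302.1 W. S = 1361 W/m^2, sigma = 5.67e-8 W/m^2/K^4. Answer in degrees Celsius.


Numerator = alpha*S*A_sun + Q_int = 0.488*1361*6.88 + 302.1 = 4871.5758 W
Denominator = eps*sigma*A_rad = 0.605*5.67e-8*13.83 = 4.744174e-07 W/K^4
T^4 = 1.0268544e+10 K^4
T = 318.3297 K = 45.1797 C

45.1797 degrees Celsius


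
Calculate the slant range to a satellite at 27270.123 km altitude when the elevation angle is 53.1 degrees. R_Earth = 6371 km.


h = 27270.123 km, el = 53.1 deg
d = -R_E*sin(el) + sqrt((R_E*sin(el))^2 + 2*R_E*h + h^2)
d = -6371.0000*sin(0.9267698) + sqrt((6371.0000*0.7996847)^2 + 2*6371.0000*27270.123 + 27270.123^2)
d = 28328.1414 km

28328.1414 km


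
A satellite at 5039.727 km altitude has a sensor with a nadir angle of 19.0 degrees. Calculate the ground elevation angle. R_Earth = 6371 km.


r = R_E + alt = 11410.7270 km
Law of sines in the satellite / Earth-center / ground-point triangle:
  sin(nadir)/R_E = sin(90 + el)/r  =>  cos(el) = (r/R_E)*sin(nadir)
cos(el) = (11410.7270 / 6371.0000) * sin(19.0 deg) = 0.5831062
el = arccos(0.5831062) = 54.3307 deg
(Earth-central angle = 90 - nadir - el = 16.6693 deg)

54.3307 degrees


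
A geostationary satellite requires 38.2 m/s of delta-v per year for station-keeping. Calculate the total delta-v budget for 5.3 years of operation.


dV = rate * years = 38.2 * 5.3
dV = 202.4600 m/s

202.4600 m/s


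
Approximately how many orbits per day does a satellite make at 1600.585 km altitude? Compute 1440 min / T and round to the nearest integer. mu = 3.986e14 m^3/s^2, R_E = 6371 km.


r = 7.971585e+06 m
T = 2*pi*sqrt(r^3/mu) = 7083.1794 s = 118.0530 min
revs/day = 1440 / 118.0530 = 12.1979
Rounded: 12 revolutions per day

12 revolutions per day


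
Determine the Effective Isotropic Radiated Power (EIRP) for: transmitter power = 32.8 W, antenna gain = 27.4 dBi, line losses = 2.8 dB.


Pt = 32.8 W = 15.1587 dBW
EIRP = Pt_dBW + Gt - losses = 15.1587 + 27.4 - 2.8 = 39.7587 dBW

39.7587 dBW


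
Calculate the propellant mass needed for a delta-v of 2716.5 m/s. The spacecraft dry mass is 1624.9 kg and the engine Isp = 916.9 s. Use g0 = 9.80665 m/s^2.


ve = Isp * g0 = 916.9 * 9.80665 = 8991.717385 m/s
mass ratio = exp(dv/ve) = exp(2716.5/8991.717385) = 1.35271186
m_prop = m_dry * (mr - 1) = 1624.9 * (1.35271186 - 1)
m_prop = 573.1215 kg

573.1215 kg


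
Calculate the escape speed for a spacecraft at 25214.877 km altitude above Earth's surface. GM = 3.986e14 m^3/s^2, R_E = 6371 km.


r = 6371.0 + 25214.877 = 31585.8770 km = 3.1585877e+07 m
v_esc = sqrt(2*mu/r) = sqrt(2*3.986e14 / 3.1585877e+07)
v_esc = 5023.8559 m/s = 5.0239 km/s

5.0239 km/s


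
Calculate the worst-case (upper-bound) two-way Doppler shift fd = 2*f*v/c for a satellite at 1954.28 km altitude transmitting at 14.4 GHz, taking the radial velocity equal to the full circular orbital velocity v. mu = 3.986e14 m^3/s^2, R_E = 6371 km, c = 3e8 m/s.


r = 8.32528e+06 m
v = sqrt(mu/r) = 6919.4125 m/s (worst-case radial velocity)
f = 14.4 GHz = 1.44e+10 Hz
fd = 2*f*v/c = 2*1.44e+10*6919.4125/3.0e+08
fd = 664263.6015 Hz

664263.6015 Hz


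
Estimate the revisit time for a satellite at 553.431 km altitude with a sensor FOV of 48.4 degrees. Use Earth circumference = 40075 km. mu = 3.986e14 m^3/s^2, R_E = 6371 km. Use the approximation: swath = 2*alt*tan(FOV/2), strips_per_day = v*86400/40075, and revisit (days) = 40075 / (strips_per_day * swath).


swath = 2*553.431*tan(0.4223697) = 497.4435 km
v = sqrt(mu/r) = 7587.1139 m/s = 7.5871 km/s
strips/day = v*86400/40075 = 7.5871*86400/40075 = 16.3575
coverage/day = strips * swath = 16.3575 * 497.4435 = 8136.9300 km
revisit = 40075 / 8136.9300 = 4.9251 days

4.9251 days


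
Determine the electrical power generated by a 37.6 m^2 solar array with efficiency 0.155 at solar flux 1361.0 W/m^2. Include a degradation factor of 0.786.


P = area * eta * S * degradation
P = 37.6 * 0.155 * 1361.0 * 0.786
P = 6234.4797 W

6234.4797 W


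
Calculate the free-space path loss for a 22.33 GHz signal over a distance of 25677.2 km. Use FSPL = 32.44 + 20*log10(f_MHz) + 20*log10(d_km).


f = 22.33 GHz = 22330.0000 MHz
d = 25677.2 km
FSPL = 32.44 + 20*log10(22330.0000) + 20*log10(25677.2)
FSPL = 32.44 + 86.9778 + 88.1910
FSPL = 207.6087 dB

207.6087 dB


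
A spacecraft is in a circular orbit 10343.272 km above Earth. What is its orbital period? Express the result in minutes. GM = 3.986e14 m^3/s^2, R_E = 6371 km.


r = 16714.2720 km = 1.6714272e+07 m
T = 2*pi*sqrt(r^3/mu) = 2*pi*sqrt(4.6694142e+21 / 3.986e14)
T = 21505.1472 s = 358.4191 min

358.4191 minutes


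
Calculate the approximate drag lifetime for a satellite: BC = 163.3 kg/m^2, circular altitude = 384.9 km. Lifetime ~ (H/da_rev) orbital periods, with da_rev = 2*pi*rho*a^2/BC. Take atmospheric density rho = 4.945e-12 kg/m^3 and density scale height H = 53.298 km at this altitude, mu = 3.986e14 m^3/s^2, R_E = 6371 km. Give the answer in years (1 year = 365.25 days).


a = R_E + alt = 6755.9000 km = 6.7559e+06 m
da_rev = 2*pi*rho*a^2/BC = 2*pi*4.945e-12*(6.7559e+06)^2/163.3 = 8.684132 m per revolution
N = H/da_rev = 53298.0000 m / 8.684132 m = 6137.4011 revolutions
P = 2*pi*sqrt(a^3/mu) = 5526.3201 s
lifetime = N*P = 6137.4011 * 5526.3201 = 3.3917243e+07 s = 392.5607 days
years = 392.5607 / 365.25 = 1.0748 years

1.0748 years
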